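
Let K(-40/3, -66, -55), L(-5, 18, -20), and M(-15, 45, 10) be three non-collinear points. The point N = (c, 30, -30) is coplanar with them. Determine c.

19/3

The plane through K, L, M has equation 1575x − 600y + 1065z = -39975.
Substituting N: (1575)c + (-49950) = -39975, so c = 19/3.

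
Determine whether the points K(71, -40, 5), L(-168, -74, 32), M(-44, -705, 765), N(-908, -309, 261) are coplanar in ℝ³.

The four points are coplanar iff the 3×3 determinant with rows KL, KM, KN is zero.
Rows: (-239, -34, 27), (-115, -665, 760), (-979, -269, 256).
Expanding along the first row: (-239)(34200) − (-34)(714600) + (27)(-620100) = -620100.
Nonzero ⇒ not coplanar.

No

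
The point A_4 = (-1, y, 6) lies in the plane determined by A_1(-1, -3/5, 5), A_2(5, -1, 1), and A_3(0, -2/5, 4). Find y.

-7/5

A normal to the plane is n = A_1A_2 × A_1A_3 = (6/5, 2, 8/5).
A_4 lies in the plane iff n · A_1A_4 = 0.
This gives (2)y + (14/5) = 0, so y = -7/5.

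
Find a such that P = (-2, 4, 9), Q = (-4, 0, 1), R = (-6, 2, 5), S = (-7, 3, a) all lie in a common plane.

7

Coplanarity ⇔ det[PQ; PR; PS] = 0.
Expanding, this is linear in a: (-12)a + (84) = 0.
So a = 7.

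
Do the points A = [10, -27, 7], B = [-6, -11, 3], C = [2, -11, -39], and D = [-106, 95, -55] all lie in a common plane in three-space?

A normal to the plane through A, B, C is n = AB × AC = (-672, -704, -128).
The plane has equation n·P = 11392. For D: n·D = 11392.
Equal, so D lies in the plane and all four are coplanar.

Yes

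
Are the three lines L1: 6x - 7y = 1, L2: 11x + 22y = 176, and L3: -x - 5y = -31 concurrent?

Lines aᵢx + bᵢy = cᵢ with pairwise distinct directions are concurrent exactly when det[aᵢ bᵢ cᵢ] = 0.
Here the determinant is 0.
It vanishes, so the lines are concurrent at (6, 5).

Yes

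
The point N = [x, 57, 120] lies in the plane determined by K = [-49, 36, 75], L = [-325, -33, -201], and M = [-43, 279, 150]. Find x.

-7

Coplanarity requires KL · (KM × KN) = 0.
KL = (-276, -69, -276), KM = (6, 243, 75); the triple product is linear in x with coefficient 61893 and constant term 433251.
Setting it to zero: x = -7.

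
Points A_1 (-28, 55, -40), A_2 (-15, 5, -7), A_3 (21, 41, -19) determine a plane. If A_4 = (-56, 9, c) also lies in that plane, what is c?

-20

Coplanarity requires A_1A_2 · (A_1A_3 × A_1A_4) = 0.
A_1A_2 = (13, -50, 33), A_1A_3 = (49, -14, 21); the triple product is linear in c with coefficient 2268 and constant term 45360.
Setting it to zero: c = -20.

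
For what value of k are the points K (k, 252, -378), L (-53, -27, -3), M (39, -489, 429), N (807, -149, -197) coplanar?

201

Coplanarity ⇔ det[KL; KM; KN] = 0.
Expanding, this is linear in k: (-142332)k + (28608732) = 0.
So k = 201.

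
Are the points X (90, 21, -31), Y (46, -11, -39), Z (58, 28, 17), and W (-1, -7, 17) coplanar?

With X as base: XY = (-44, -32, -8), XZ = (-32, 7, 48), XW = (-91, -28, 48).
XZ × XW = (1680, -2832, 1533).
XY · (XZ × XW) = 4440.
Since 4440 ≠ 0, the four points are not coplanar.

No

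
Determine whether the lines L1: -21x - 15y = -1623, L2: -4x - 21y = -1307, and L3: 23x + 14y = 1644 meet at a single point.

Yes

Intersecting L1 and L2: solving the 2×2 system gives (x, y) = (38, 55).
Substitute into L3: (23)(38) + (14)(55) = 1644.
This equals 1644, so (38, 55) lies on all three lines and they are concurrent.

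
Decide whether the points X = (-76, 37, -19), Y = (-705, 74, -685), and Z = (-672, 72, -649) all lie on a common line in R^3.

No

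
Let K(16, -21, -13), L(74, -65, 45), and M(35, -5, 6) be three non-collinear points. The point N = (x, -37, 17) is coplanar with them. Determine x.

Coplanarity requires KL · (KM × KN) = 0.
KL = (58, -44, 58), KM = (19, 16, 19); the triple product is linear in x with coefficient -1764 and constant term 81144.
Setting it to zero: x = 46.

46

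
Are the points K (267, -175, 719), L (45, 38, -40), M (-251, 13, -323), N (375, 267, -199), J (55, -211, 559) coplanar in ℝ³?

Yes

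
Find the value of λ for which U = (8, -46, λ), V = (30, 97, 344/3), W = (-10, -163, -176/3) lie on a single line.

Collinearity requires UV × UW = 0; each component is linear in λ.
The x-component gives (-260)λ + (15080/3) = 0, so λ = 58/3.
The remaining components then also vanish.

58/3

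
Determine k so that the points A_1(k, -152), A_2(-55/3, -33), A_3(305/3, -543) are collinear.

Collinearity: (A_1 − A_2) must be parallel to (A_3 − A_2) = (120, -510).
Cross-multiplying the components: (k − (-55/3))·(-510) = (-119)·(120).
Solving gives k = 29/3.

29/3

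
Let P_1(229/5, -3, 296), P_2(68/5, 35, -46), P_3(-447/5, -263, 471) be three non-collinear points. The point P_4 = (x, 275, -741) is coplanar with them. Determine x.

A normal to the plane is n = P_1P_2 × P_1P_3 = (-82270, 259367/5, 67548/5).
P_4 lies in the plane iff n · P_1P_4 = 0.
This gives (-82270)x + (4179316) = 0, so x = 254/5.

254/5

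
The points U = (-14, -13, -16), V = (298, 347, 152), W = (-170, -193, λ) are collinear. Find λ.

-100

Direction UV = (312, 360, 168). From the x-coordinate of W, the parameter along the line is τ = (-170 − (-14))/312 = -1/2.
Then λ = (-16) + (-1/2)·(168) = -100.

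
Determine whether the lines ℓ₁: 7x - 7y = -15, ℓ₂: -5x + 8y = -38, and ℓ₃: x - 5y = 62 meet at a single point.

No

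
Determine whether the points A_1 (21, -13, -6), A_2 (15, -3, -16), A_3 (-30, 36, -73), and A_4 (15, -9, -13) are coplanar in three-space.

Yes

The four points are coplanar iff the 3×3 determinant with rows A_1A_2, A_1A_3, A_1A_4 is zero.
Rows: (-6, 10, -10), (-51, 49, -67), (-6, 4, -7).
Expanding along the first row: (-6)(-75) − (10)(-45) + (-10)(90) = 0.
Zero determinant ⇒ coplanar.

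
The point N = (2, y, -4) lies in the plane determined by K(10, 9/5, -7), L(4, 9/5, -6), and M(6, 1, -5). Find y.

4/5

A normal to the plane is n = KL × KM = (4/5, 8, 24/5).
N lies in the plane iff n · KN = 0.
This gives (8)y + (-32/5) = 0, so y = 4/5.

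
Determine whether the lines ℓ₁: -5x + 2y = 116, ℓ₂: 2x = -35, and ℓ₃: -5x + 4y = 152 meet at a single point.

Intersecting ℓ₁ and ℓ₂: solving the 2×2 system gives (x, y) = (-35/2, 57/4).
Substitute into ℓ₃: (-5)(-35/2) + (4)(57/4) = 289/2.
But ℓ₃ requires 152 ≠ 289/2, so the three lines have no common point.

No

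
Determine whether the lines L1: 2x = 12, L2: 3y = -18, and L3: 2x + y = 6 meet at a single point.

Yes

Lines aᵢx + bᵢy = cᵢ with pairwise distinct directions are concurrent exactly when det[aᵢ bᵢ cᵢ] = 0.
Here the determinant is 0.
It vanishes, so the lines are concurrent at (6, -6).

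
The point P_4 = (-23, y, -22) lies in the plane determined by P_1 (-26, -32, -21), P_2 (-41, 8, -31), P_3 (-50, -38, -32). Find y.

2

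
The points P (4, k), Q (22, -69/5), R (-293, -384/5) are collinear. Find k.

The three points are collinear iff det[PQ; PR] = 0.
This determinant is linear in k: (-315)k + (-5481) = 0, so k = -87/5.

-87/5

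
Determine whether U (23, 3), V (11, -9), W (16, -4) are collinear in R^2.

Yes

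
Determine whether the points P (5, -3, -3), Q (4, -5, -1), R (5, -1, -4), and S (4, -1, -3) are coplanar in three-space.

Yes

A normal to the plane through P, Q, R is n = PQ × PR = (-2, -1, -2).
The plane has equation n·X = -1. For S: n·S = -1.
Equal, so S lies in the plane and all four are coplanar.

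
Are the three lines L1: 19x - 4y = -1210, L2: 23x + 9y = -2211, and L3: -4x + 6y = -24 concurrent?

No

Intersecting L1 and L2: solving the 2×2 system gives (x, y) = (-19734/263, -14179/263).
Substitute into L3: (-4)(-19734/263) + (6)(-14179/263) = -6138/263.
But L3 requires -24 ≠ -6138/263, so the three lines have no common point.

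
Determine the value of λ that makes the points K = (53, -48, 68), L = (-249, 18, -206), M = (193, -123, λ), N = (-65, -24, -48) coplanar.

-27

Coplanarity ⇔ det[KL; KM; KN] = 0.
Expanding, this is linear in λ: (-540)λ + (-14580) = 0.
So λ = -27.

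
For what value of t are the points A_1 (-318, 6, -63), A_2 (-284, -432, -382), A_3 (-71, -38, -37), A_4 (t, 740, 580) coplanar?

Normal to plane A_1A_2A_3: n = (-25424, -79677, 106690); plane equation n·P = 885300.
Requiring n·A_4 = 885300: (-25424)t + (2919220) = 885300.
So t = 80.

80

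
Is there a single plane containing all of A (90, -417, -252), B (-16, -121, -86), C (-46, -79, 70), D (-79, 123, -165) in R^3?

Yes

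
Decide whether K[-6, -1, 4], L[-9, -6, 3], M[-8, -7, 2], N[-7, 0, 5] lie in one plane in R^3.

Yes

A normal to the plane through K, L, M is n = KL × KM = (4, -4, 8).
The plane has equation n·P = 12. For N: n·N = 12.
Equal, so N lies in the plane and all four are coplanar.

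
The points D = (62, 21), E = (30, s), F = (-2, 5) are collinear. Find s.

The three points are collinear iff det[DE; DF] = 0.
This determinant is linear in s: (64)s + (-832) = 0, so s = 13.

13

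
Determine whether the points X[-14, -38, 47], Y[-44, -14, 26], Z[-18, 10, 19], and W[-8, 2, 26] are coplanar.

Yes

A normal to the plane through X, Y, Z is n = XY × XZ = (336, -756, -1344).
The plane has equation n·P = -39144. For W: n·W = -39144.
Equal, so W lies in the plane and all four are coplanar.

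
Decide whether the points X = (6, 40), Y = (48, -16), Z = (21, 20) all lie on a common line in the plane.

Yes

XY = (42, -56), XZ = (15, -20).
det[XY; XZ] = (42)(-20) − (-56)(15) = 0.
The determinant is zero, so the points are collinear.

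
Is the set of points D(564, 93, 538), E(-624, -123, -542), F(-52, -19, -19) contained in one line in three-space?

No

DE = (-1188, -216, -1080), DF = (-616, -112, -557).
DE × DF = (-648, 3564, 0).
The cross product is nonzero, so the points do not lie on one line.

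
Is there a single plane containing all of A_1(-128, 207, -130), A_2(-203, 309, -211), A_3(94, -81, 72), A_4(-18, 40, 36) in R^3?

Yes

A normal to the plane through A_1, A_2, A_3 is n = A_1A_2 × A_1A_3 = (-2724, -2832, -1044).
The plane has equation n·P = -101832. For A_4: n·A_4 = -101832.
Equal, so A_4 lies in the plane and all four are coplanar.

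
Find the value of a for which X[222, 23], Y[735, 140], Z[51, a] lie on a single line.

Collinearity: (Z − X) must be parallel to (Y − X) = (513, 117).
Cross-multiplying the components: (a − 23)·(513) = (-171)·(117).
Solving gives a = -16.

-16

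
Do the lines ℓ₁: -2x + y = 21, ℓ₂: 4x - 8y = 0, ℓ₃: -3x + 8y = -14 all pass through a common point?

Yes

Intersecting ℓ₁ and ℓ₂: solving the 2×2 system gives (x, y) = (-14, -7).
Substitute into ℓ₃: (-3)(-14) + (8)(-7) = -14.
This equals -14, so (-14, -7) lies on all three lines and they are concurrent.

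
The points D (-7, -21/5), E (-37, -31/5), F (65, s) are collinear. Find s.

The three points are collinear iff det[DE; DF] = 0.
This determinant is linear in s: (-30)s + (18) = 0, so s = 3/5.

3/5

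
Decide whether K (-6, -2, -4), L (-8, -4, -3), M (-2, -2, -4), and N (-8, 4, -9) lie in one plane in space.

With K as base: KL = (-2, -2, 1), KM = (4, 0, 0), KN = (-2, 6, -5).
KM × KN = (0, 20, 24).
KL · (KM × KN) = -16.
Since -16 ≠ 0, the four points are not coplanar.

No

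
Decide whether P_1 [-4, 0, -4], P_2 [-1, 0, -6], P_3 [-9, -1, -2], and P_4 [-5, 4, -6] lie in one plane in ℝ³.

No

The four points are coplanar iff the 3×3 determinant with rows P_1P_2, P_1P_3, P_1P_4 is zero.
Rows: (3, 0, -2), (-5, -1, 2), (-1, 4, -2).
Expanding along the first row: (3)(-6) − (0)(12) + (-2)(-21) = 24.
Nonzero ⇒ not coplanar.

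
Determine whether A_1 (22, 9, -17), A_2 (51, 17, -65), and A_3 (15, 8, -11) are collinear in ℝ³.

No

A_1A_2 = (29, 8, -48), A_1A_3 = (-7, -1, 6).
A_1A_2 × A_1A_3 = (0, 162, 27).
The cross product is nonzero, so the points do not lie on one line.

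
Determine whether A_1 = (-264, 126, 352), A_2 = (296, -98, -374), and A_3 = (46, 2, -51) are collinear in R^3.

A_1A_2 = (560, -224, -726), A_1A_3 = (310, -124, -403).
A_1A_2 × A_1A_3 = (248, 620, 0).
The cross product is nonzero, so the points do not lie on one line.

No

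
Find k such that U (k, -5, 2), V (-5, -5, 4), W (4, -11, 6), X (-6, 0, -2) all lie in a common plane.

-2

Coplanarity ⇔ det[UV; UW; UX] = 0.
Expanding, this is linear in k: (-26)k + (-52) = 0.
So k = -2.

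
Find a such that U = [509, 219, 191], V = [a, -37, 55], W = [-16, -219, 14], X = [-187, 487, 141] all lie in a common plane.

-7

The points are coplanar iff UV · (UW × UX) = 0.
Expanding, this is linear in a: (69336)a + (485352) = 0.
So a = -7.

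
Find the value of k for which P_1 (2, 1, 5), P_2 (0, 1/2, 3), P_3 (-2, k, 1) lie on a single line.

0

Direction P_1P_2 = (-2, -1/2, -2). From the x-coordinate of P_3, the parameter along the line is τ = (-2 − 2)/(-2) = 2.
Then k = 1 + 2·(-1/2) = 0.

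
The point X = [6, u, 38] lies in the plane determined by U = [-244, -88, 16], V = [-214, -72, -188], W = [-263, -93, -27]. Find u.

The plane through U, V, W has equation −1708x + 5166y + 154z = -35392.
Substituting X: (5166)u + (-4396) = -35392, so u = -6.

-6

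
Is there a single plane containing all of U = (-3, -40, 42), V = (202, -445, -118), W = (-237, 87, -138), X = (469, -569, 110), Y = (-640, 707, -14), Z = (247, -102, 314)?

The plane through U, V, W has normal n = UV × UW = (93220, 74340, -68735) and equation n·P = -6140130.
Checking the remaining points: n·X = -6140130, n·Y = -6140130, n·Z = -6140130.
All equal -6140130, so all 6 points lie in one plane.

Yes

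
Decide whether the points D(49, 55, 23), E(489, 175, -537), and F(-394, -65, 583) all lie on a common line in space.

DE = (440, 120, -560), DF = (-443, -120, 560).
Comparing components 3 and 1: (-560)(-443) − (440)(560) = 1680 ≠ 0, so DE and DF are not parallel and the points are not collinear.

No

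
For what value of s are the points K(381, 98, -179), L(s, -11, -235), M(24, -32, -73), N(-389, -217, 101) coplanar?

-513

Coplanarity ⇔ det[KL; KM; KN] = 0.
Expanding, this is linear in s: (-3010)s + (-1544130) = 0.
So s = -513.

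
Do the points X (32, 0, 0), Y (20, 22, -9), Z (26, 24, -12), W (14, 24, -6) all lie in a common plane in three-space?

No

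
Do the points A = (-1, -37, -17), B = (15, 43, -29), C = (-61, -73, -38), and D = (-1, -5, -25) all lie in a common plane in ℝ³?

Yes

The four points are coplanar iff the 3×3 determinant with rows AB, AC, AD is zero.
Rows: (16, 80, -12), (-60, -36, -21), (0, 32, -8).
Expanding along the first row: (16)(960) − (80)(480) + (-12)(-1920) = 0.
Zero determinant ⇒ coplanar.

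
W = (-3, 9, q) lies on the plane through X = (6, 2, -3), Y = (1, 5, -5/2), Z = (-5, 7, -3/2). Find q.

The plane through X, Y, Z has equation 2x + 2y + 8z = -8.
Substituting W: (8)q + (12) = -8, so q = -5/2.

-5/2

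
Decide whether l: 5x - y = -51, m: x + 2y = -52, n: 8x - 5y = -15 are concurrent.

No

Intersecting l and m: solving the 2×2 system gives (x, y) = (-14, -19).
Substitute into n: (8)(-14) + (-5)(-19) = -17.
But n requires -15 ≠ -17, so the three lines have no common point.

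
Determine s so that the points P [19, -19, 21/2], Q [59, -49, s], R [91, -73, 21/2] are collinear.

21/2

Direction PR = (72, -54, 0). From the x-coordinate of Q, the parameter along the line is τ = (59 − 19)/72 = 5/9.
Then s = 21/2 + 5/9·(0) = 21/2.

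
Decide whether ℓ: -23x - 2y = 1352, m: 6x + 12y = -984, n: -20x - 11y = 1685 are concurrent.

Lines aᵢx + bᵢy = cᵢ with pairwise distinct directions are concurrent exactly when det[aᵢ bᵢ cᵢ] = 0.
Here the determinant is 0.
It vanishes, so the lines are concurrent at (-54, -55).

Yes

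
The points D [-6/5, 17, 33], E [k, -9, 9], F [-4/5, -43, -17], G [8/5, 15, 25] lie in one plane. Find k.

0

Normal to plane DFG: n = (380, -684/5, 836/5); plane equation n·P = 2736.
Requiring n·E = 2736: (380)k + (2736) = 2736.
So k = 0.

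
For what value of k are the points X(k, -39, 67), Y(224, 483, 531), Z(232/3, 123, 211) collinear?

Direction YZ = (-440/3, -360, -320). From the y-coordinate of X, the parameter along the line is τ = (-39 − 483)/(-360) = 29/20.
Then k = 224 + 29/20·(-440/3) = 34/3.

34/3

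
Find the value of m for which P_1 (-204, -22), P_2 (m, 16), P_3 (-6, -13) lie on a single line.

The three points are collinear iff det[P_1P_2; P_1P_3] = 0.
This determinant is linear in m: (9)m + (-5688) = 0, so m = 632.

632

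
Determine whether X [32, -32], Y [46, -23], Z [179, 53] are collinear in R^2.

XY = (14, 9), XZ = (147, 85).
Twice the signed area of △XYZ is (14)(85) − (9)(147) = -133.
The area is nonzero, so the three points are not collinear.

No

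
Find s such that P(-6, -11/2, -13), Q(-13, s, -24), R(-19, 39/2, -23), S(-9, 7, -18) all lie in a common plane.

Normal to plane PRS: n = (0, -35, -175/2); plane equation n·X = 1330.
Requiring n·Q = 1330: (-35)s + (2100) = 1330.
So s = 22.

22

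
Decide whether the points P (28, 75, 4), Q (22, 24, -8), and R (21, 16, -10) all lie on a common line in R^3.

PQ = (-6, -51, -12), PR = (-7, -59, -14).
Comparing components 2 and 3: (-51)(-14) − (-12)(-59) = 6 ≠ 0, so PQ and PR are not parallel and the points are not collinear.

No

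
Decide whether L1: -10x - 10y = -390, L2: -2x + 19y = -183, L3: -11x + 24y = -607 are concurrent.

No

Intersecting L1 and L2: solving the 2×2 system gives (x, y) = (44, -5).
Substitute into L3: (-11)(44) + (24)(-5) = -604.
But L3 requires -607 ≠ -604, so the three lines have no common point.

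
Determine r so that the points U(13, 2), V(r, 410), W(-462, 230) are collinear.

-837

The three points are collinear iff det[UV; UW] = 0.
This determinant is linear in r: (228)r + (190836) = 0, so r = -837.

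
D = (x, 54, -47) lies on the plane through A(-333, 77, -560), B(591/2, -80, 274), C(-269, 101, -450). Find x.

45/2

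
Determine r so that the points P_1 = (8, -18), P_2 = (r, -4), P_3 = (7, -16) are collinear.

1

The three points are collinear iff det[P_1P_2; P_1P_3] = 0.
This determinant is linear in r: (2)r + (-2) = 0, so r = 1.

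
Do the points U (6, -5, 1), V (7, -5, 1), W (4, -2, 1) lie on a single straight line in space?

No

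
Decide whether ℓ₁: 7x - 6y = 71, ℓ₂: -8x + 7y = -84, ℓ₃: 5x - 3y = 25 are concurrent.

Yes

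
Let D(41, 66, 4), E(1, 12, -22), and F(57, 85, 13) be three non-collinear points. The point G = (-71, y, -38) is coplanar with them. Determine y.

-28

The plane through D, E, F has equation 8x − 56y + 104z = -2952.
Substituting G: (-56)y + (-4520) = -2952, so y = -28.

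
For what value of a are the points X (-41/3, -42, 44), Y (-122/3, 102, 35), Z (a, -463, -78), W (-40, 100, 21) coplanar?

Coplanarity ⇔ det[XY; XZ; XW] = 0.
Expanding, this is linear in a: (2034)a + (-138990) = 0.
So a = 205/3.

205/3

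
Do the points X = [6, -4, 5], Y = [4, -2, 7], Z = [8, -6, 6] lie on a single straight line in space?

No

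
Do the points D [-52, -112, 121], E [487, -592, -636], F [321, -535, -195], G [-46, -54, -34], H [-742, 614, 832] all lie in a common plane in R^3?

The plane through D, E, F has normal n = DE × DF = (-168531, -112037, -48957) and equation n·P = 15387959.
Checking the remaining points: n·G = 15466962, n·H = 15527060.
Since n·G = 15466962 ≠ 15387959, G is off the plane and the points are not all coplanar.

No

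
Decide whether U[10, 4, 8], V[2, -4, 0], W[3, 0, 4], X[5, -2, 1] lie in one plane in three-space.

No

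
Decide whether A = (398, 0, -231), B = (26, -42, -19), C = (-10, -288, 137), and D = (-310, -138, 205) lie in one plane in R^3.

Yes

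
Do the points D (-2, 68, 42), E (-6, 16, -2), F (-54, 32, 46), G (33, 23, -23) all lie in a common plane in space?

Yes

The four points are coplanar iff the 3×3 determinant with rows DE, DF, DG is zero.
Rows: (-4, -52, -44), (-52, -36, 4), (35, -45, -65).
Expanding along the first row: (-4)(2520) − (-52)(3240) + (-44)(3600) = 0.
Zero determinant ⇒ coplanar.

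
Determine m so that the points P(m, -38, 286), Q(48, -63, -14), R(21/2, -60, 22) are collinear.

-529/2

Direction QR = (-75/2, 3, 36). From the y-coordinate of P, the parameter along the line is τ = (-38 − (-63))/3 = 25/3.
Then m = 48 + 25/3·(-75/2) = -529/2.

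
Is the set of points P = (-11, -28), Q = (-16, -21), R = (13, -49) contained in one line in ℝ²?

PQ = (-5, 7), PR = (24, -21).
Twice the signed area of △PQR is (-5)(-21) − (7)(24) = -63.
The area is nonzero, so the three points are not collinear.

No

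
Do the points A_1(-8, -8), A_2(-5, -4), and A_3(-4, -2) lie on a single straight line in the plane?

A_1A_2 = (3, 4), A_1A_3 = (4, 6).
If collinear, A_1A_3 would be a scalar multiple of A_1A_2. But (3)·(6) ≠ (4)·(4) (difference 2), so they are not parallel; the points are not collinear.

No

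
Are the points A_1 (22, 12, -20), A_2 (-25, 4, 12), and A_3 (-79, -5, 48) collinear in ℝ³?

No

A_1A_2 = (-47, -8, 32), A_1A_3 = (-101, -17, 68).
A_1A_2 × A_1A_3 = (0, -36, -9).
The cross product is nonzero, so the points do not lie on one line.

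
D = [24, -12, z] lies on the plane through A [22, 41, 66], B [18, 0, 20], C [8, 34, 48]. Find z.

12

The plane through A, B, C has equation 416x + 572y − 546z = -3432.
Substituting D: (-546)z + (3120) = -3432, so z = 12.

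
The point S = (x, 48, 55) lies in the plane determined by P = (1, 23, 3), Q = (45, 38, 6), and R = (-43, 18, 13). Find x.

-51

A normal to the plane is n = PQ × PR = (165, -572, 440).
S lies in the plane iff n · PS = 0.
This gives (165)x + (8415) = 0, so x = -51.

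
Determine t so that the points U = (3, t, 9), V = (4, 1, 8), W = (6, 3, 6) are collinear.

Collinearity requires UV × UW = 0; each component is linear in t.
The x-component gives (2)t + (0) = 0, so t = 0.
The remaining components then also vanish.

0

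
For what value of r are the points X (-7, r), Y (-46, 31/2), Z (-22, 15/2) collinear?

Collinearity: (X − Y) must be parallel to (Z − Y) = (24, -8).
Cross-multiplying the components: (r − 31/2)·(24) = (39)·(-8).
Solving gives r = 5/2.

5/2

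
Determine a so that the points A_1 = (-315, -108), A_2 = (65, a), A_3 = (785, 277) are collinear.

The three points are collinear iff det[A_1A_2; A_1A_3] = 0.
This determinant is linear in a: (-1100)a + (27500) = 0, so a = 25.

25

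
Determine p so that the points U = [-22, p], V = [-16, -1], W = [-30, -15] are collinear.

Collinearity: (U − V) must be parallel to (W − V) = (-14, -14).
Cross-multiplying the components: (p − (-1))·(-14) = (-6)·(-14).
Solving gives p = -7.

-7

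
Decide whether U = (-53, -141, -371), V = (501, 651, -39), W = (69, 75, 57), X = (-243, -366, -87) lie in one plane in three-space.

Yes

A normal to the plane through U, V, W is n = UV × UW = (267264, -196608, 23040).
The plane has equation n·P = 5008896. For X: n·X = 5008896.
Equal, so X lies in the plane and all four are coplanar.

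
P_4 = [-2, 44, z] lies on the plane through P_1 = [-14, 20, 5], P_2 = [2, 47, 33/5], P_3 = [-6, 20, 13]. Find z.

21/5

The plane through P_1, P_2, P_3 has equation 216x − (576/5)y − 216z = -6408.
Substituting P_4: (-216)z + (-27504/5) = -6408, so z = 21/5.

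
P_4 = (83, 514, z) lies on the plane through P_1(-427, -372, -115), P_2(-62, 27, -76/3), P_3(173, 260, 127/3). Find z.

-379/3

The plane through P_1, P_2, P_3 has equation (18320/3)x − (10880/3)y − 8720z = -766880/3.
Substituting P_4: (-8720)z + (-4071760/3) = -766880/3, so z = -379/3.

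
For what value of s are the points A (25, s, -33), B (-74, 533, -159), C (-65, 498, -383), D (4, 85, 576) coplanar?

The points are coplanar iff AB · (AC × AD) = 0.
Expanding, this is linear in s: (24087)s + (-192696) = 0.
So s = 8.

8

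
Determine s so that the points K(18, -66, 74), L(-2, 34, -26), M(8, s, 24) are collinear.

Collinearity requires KL × KM = 0; each component is linear in s.
The x-component gives (100)s + (1600) = 0, so s = -16.
The remaining components then also vanish.

-16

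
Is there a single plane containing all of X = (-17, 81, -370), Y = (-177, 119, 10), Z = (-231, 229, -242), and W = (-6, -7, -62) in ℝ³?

Yes

With X as base: XY = (-160, 38, 380), XZ = (-214, 148, 128), XW = (11, -88, 308).
XZ × XW = (56848, 67320, 17204).
XY · (XZ × XW) = 0.
The scalar triple product vanishes, so the four points are coplanar.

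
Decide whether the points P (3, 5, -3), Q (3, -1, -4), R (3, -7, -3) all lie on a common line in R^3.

PQ = (0, -6, -1), PR = (0, -12, 0).
PQ × PR = (-12, 0, 0).
The cross product is nonzero, so the points do not lie on one line.

No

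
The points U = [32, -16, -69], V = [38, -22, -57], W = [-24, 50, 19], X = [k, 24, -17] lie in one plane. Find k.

The points are coplanar iff UV · (UW × UX) = 0.
Expanding, this is linear in k: (-1320)k + (-2640) = 0.
So k = -2.

-2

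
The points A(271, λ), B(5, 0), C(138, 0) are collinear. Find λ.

The three points are collinear iff det[AB; AC] = 0.
This determinant is linear in λ: (133)λ + (0) = 0, so λ = 0.

0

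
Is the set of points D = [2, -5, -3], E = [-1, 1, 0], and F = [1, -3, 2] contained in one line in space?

No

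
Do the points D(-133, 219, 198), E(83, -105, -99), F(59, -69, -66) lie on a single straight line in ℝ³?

Yes

DE = (216, -324, -297), DF = (192, -288, -264).
DE × DF = (0, 0, 0).
The cross product vanishes, so the three points are collinear.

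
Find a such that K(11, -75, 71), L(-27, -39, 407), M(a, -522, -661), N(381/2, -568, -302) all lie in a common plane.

Coplanarity ⇔ det[KL; KM; KN] = 0.
Expanding, this is linear in a: (-152220)a + (31281210) = 0.
So a = 411/2.

411/2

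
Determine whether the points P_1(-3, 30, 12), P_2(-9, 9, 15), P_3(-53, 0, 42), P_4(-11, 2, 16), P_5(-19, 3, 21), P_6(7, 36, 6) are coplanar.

Yes

The plane through P_1, P_2, P_3 has normal n = P_1P_2 × P_1P_3 = (-540, 30, -870) and equation n·P = -7920.
Checking the remaining points: n·P_4 = -7920, n·P_5 = -7920, n·P_6 = -7920.
All equal -7920, so all 6 points lie in one plane.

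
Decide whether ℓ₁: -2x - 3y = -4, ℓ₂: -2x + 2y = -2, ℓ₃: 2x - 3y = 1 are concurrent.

No

Intersecting ℓ₁ and ℓ₂: solving the 2×2 system gives (x, y) = (7/5, 2/5).
Substitute into ℓ₃: (2)(7/5) + (-3)(2/5) = 8/5.
But ℓ₃ requires 1 ≠ 8/5, so the three lines have no common point.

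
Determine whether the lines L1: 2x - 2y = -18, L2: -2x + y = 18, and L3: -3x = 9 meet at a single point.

No

The three lines meet at one point iff the augmented coefficient matrix [aᵢ bᵢ cᵢ] has rank < 3, i.e. its determinant vanishes.
Here the determinant is 36.
Nonzero, so no common point exists.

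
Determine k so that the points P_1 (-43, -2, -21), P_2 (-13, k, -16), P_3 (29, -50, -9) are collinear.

-22

Collinearity requires P_1P_2 × P_1P_3 = 0; each component is linear in k.
The x-component gives (12)k + (264) = 0, so k = -22.
The remaining components then also vanish.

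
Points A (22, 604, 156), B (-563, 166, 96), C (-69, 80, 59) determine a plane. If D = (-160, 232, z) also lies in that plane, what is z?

92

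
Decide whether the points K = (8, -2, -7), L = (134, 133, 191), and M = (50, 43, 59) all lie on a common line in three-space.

Yes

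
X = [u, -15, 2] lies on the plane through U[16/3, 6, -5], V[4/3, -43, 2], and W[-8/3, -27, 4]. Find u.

-4/3

A normal to the plane is n = UV × UW = (-210, -20, -260).
X lies in the plane iff n · UX = 0.
This gives (-210)u + (-280) = 0, so u = -4/3.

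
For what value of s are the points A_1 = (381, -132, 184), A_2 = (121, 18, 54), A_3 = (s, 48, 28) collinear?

69

Collinearity requires A_1A_2 × A_1A_3 = 0; each component is linear in s.
The y-component gives (-130)s + (8970) = 0, so s = 69.
The remaining components then also vanish.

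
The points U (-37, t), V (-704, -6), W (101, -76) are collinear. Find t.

-64

The three points are collinear iff det[UV; UW] = 0.
This determinant is linear in t: (805)t + (51520) = 0, so t = -64.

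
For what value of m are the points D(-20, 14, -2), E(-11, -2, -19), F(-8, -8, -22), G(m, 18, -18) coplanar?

-20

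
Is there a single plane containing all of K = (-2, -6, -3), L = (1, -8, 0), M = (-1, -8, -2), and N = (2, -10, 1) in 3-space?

Yes

A normal to the plane through K, L, M is n = KL × KM = (4, 0, -4).
The plane has equation n·P = 4. For N: n·N = 4.
Equal, so N lies in the plane and all four are coplanar.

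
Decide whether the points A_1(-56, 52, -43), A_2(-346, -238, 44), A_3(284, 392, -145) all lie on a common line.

Yes

A_1A_2 = (-290, -290, 87), A_1A_3 = (340, 340, -102).
Each component of A_1A_3 is -34/29 times the corresponding component of A_1A_2, so A_1A_3 = -34/29·A_1A_2 and the points are collinear.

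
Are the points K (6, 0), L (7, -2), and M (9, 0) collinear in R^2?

No

KL = (1, -2), KM = (3, 0).
det[KL; KM] = (1)(0) − (-2)(3) = 6.
The determinant is nonzero, so they are not collinear.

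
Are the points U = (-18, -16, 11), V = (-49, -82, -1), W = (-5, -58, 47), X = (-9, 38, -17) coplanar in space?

No

The four points are coplanar iff the 3×3 determinant with rows UV, UW, UX is zero.
Rows: (-31, -66, -12), (13, -42, 36), (9, 54, -28).
Expanding along the first row: (-31)(-768) − (-66)(-688) + (-12)(1080) = -34560.
Nonzero ⇒ not coplanar.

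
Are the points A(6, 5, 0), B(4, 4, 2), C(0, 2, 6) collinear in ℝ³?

AB = (-2, -1, 2), AC = (-6, -3, 6).
Each component of AC is 3 times the corresponding component of AB, so AC = 3·AB and the points are collinear.

Yes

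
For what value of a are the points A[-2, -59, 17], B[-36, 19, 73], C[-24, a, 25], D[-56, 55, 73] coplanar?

-17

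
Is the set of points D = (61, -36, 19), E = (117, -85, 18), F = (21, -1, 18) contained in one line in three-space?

DE = (56, -49, -1), DF = (-40, 35, -1).
DE × DF = (84, 96, 0).
The cross product is nonzero, so the points do not lie on one line.

No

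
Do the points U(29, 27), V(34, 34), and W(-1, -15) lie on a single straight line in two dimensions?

UV = (5, 7), UW = (-30, -42).
Twice the signed area of △UVW is (5)(-42) − (7)(-30) = 0.
The triangle is degenerate (zero area), so the points are collinear.

Yes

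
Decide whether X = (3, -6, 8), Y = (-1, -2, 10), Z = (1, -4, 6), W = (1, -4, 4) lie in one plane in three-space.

Yes

The four points are coplanar iff the 3×3 determinant with rows XY, XZ, XW is zero.
Rows: (-4, 4, 2), (-2, 2, -2), (-2, 2, -4).
Expanding along the first row: (-4)(-4) − (4)(4) + (2)(0) = 0.
Zero determinant ⇒ coplanar.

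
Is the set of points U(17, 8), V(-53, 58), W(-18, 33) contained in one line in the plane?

UV = (-70, 50), UW = (-35, 25).
det[UV; UW] = (-70)(25) − (50)(-35) = 0.
The determinant is zero, so the points are collinear.

Yes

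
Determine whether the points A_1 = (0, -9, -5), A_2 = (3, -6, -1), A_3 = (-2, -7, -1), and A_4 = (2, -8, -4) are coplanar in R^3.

Yes

The four points are coplanar iff the 3×3 determinant with rows A_1A_2, A_1A_3, A_1A_4 is zero.
Rows: (3, 3, 4), (-2, 2, 4), (2, 1, 1).
Expanding along the first row: (3)(-2) − (3)(-10) + (4)(-6) = 0.
Zero determinant ⇒ coplanar.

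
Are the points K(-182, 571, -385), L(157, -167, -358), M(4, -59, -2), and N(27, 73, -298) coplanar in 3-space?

Yes

The four points are coplanar iff the 3×3 determinant with rows KL, KM, KN is zero.
Rows: (339, -738, 27), (186, -630, 383), (209, -498, 87).
Expanding along the first row: (339)(135924) − (-738)(-63865) + (27)(39042) = 0.
Zero determinant ⇒ coplanar.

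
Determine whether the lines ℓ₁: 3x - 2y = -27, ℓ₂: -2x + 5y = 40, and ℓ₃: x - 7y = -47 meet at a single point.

Yes

Lines aᵢx + bᵢy = cᵢ with pairwise distinct directions are concurrent exactly when det[aᵢ bᵢ cᵢ] = 0.
Here the determinant is 0.
It vanishes, so the lines are concurrent at (-5, 6).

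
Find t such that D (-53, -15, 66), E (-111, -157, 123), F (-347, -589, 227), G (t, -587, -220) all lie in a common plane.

Normal to plane DEF: n = (9856, -7420, -8456); plane equation n·P = -969164.
Requiring n·G = -969164: (9856)t + (6215860) = -969164.
So t = -729.

-729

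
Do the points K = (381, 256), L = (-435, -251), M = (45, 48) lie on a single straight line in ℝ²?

No

KL = (-816, -507), KM = (-336, -208).
Twice the signed area of △KLM is (-816)(-208) − (-507)(-336) = -624.
The area is nonzero, so the three points are not collinear.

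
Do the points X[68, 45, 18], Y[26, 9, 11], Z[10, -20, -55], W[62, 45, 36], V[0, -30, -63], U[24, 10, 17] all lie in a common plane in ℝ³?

The plane through X, Y, Z has normal n = XY × XZ = (2173, -2660, 642) and equation n·P = 39620.
Checking the remaining points: n·W = 38138, n·V = 39354, n·U = 36466.
Since n·W = 38138 ≠ 39620, W is off the plane and the points are not all coplanar.

No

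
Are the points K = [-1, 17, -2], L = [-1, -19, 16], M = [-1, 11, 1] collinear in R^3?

KL = (0, -36, 18), KM = (0, -6, 3).
Each component of KM is 1/6 times the corresponding component of KL, so KM = 1/6·KL and the points are collinear.

Yes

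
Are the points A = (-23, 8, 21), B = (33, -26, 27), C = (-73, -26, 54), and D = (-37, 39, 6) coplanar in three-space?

No

The four points are coplanar iff the 3×3 determinant with rows AB, AC, AD is zero.
Rows: (56, -34, 6), (-50, -34, 33), (-14, 31, -15).
Expanding along the first row: (56)(-513) − (-34)(1212) + (6)(-2026) = 324.
Nonzero ⇒ not coplanar.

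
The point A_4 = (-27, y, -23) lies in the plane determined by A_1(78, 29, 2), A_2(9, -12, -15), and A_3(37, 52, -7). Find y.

Coplanarity requires A_1A_2 · (A_1A_3 × A_1A_4) = 0.
A_1A_2 = (-69, -41, -17), A_1A_3 = (-41, 23, -9); the triple product is linear in y with coefficient 76 and constant term -304.
Setting it to zero: y = 4.

4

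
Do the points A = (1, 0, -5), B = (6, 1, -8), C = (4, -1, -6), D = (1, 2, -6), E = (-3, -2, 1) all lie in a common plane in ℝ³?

The plane through A, B, C has normal n = AB × AC = (-4, -4, -8) and equation n·P = 36.
Checking the remaining points: n·D = 36, n·E = 12.
Since n·E = 12 ≠ 36, E is off the plane and the points are not all coplanar.

No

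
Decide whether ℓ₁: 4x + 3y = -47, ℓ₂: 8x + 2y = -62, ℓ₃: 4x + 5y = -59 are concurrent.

No

Intersecting ℓ₁ and ℓ₂: solving the 2×2 system gives (x, y) = (-23/4, -8).
Substitute into ℓ₃: (4)(-23/4) + (5)(-8) = -63.
But ℓ₃ requires -59 ≠ -63, so the three lines have no common point.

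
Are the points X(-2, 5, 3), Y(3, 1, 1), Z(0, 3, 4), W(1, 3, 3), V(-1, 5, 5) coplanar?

The plane through X, Y, Z has normal n = XY × XZ = (-8, -9, -2) and equation n·P = -35.
Checking the remaining points: n·W = -41, n·V = -47.
Since n·W = -41 ≠ -35, W is off the plane and the points are not all coplanar.

No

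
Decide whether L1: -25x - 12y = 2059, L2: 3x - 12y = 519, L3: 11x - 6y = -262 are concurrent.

No

Intersecting L1 and L2: solving the 2×2 system gives (x, y) = (-55, -57).
Substitute into L3: (11)(-55) + (-6)(-57) = -263.
But L3 requires -262 ≠ -263, so the three lines have no common point.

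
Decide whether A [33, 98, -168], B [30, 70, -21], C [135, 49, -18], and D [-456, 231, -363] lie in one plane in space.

Yes

The four points are coplanar iff the 3×3 determinant with rows AB, AC, AD is zero.
Rows: (-3, -28, 147), (102, -49, 150), (-489, 133, -195).
Expanding along the first row: (-3)(-10395) − (-28)(53460) + (147)(-10395) = 0.
Zero determinant ⇒ coplanar.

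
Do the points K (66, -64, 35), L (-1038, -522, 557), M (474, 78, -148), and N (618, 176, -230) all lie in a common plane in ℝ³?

Yes

A normal to the plane through K, L, M is n = KL × KM = (9690, 10944, 30096).
The plane has equation n·P = 992484. For N: n·N = 992484.
Equal, so N lies in the plane and all four are coplanar.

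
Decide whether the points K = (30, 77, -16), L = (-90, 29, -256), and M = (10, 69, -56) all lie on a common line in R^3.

KL = (-120, -48, -240), KM = (-20, -8, -40).
Each component of KM is 1/6 times the corresponding component of KL, so KM = 1/6·KL and the points are collinear.

Yes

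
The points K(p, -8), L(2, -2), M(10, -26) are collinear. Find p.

4

Collinearity: (K − L) must be parallel to (M − L) = (8, -24).
Cross-multiplying the components: (p − 2)·(-24) = (-6)·(8).
Solving gives p = 4.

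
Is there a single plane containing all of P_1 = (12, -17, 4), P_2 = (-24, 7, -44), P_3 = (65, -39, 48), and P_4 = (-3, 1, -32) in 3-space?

Yes

With P_1 as base: P_1P_2 = (-36, 24, -48), P_1P_3 = (53, -22, 44), P_1P_4 = (-15, 18, -36).
P_1P_3 × P_1P_4 = (0, 1248, 624).
P_1P_2 · (P_1P_3 × P_1P_4) = 0.
The scalar triple product vanishes, so the four points are coplanar.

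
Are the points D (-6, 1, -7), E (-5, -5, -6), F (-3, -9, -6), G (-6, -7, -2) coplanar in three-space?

No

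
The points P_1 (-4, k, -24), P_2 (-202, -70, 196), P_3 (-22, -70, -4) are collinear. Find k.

-70

Collinearity requires P_1P_2 × P_1P_3 = 0; each component is linear in k.
The x-component gives (200)k + (14000) = 0, so k = -70.
The remaining components then also vanish.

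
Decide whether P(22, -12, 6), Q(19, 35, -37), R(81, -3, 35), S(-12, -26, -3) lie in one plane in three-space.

With P as base: PQ = (-3, 47, -43), PR = (59, 9, 29), PS = (-34, -14, -9).
PR × PS = (325, -455, -520).
PQ · (PR × PS) = 0.
The scalar triple product vanishes, so the four points are coplanar.

Yes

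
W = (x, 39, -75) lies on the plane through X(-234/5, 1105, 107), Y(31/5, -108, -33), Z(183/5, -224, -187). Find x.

52/5

The plane through X, Y, Z has equation 170562x + 3906y + (153636/5)z = -1891806/5.
Substituting W: (170562)x + (-2152206) = -1891806/5, so x = 52/5.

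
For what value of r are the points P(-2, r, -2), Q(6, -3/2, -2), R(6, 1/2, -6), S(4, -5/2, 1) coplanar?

Coplanarity ⇔ det[PQ; PR; PS] = 0.
Expanding, this is linear in r: (-8)r + (4) = 0.
So r = 1/2.

1/2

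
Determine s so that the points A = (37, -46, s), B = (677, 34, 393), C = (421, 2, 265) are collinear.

Collinearity requires AB × AC = 0; each component is linear in s.
The x-component gives (-32)s + (2336) = 0, so s = 73.
The remaining components then also vanish.

73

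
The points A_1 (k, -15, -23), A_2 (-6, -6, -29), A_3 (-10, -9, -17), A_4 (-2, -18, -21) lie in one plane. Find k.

The points are coplanar iff A_1A_2 · (A_1A_3 × A_1A_4) = 0.
Expanding, this is linear in k: (-120)k + (-360) = 0.
So k = -3.

-3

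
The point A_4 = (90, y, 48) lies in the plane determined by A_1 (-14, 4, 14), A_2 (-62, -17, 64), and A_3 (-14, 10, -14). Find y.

Coplanarity requires A_1A_2 · (A_1A_3 × A_1A_4) = 0.
A_1A_2 = (-48, -21, 50), A_1A_3 = (0, 6, -28); the triple product is linear in y with coefficient -1344 and constant term 25536.
Setting it to zero: y = 19.

19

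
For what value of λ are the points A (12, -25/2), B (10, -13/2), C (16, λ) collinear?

-49/2

The three points are collinear iff det[AB; AC] = 0.
This determinant is linear in λ: (-2)λ + (-49) = 0, so λ = -49/2.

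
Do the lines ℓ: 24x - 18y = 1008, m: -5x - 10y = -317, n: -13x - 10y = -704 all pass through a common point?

The three lines meet at one point iff the augmented coefficient matrix [aᵢ bᵢ cᵢ] has rank < 3, i.e. its determinant vanishes.
Here the determinant is 1422.
Nonzero, so no common point exists.

No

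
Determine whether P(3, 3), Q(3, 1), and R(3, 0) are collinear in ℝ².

PQ = (0, -2), PR = (0, -3).
Twice the signed area of △PQR is (0)(-3) − (-2)(0) = 0.
The triangle is degenerate (zero area), so the points are collinear.

Yes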